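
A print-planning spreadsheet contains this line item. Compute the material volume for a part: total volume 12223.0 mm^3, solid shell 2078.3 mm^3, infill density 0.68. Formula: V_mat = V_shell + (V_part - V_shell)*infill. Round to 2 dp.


V_infill = (12223.0 - 2078.3) * 0.68 = 6898.4
V_total = 2078.3 + 6898.4 = 8976.7 mm^3


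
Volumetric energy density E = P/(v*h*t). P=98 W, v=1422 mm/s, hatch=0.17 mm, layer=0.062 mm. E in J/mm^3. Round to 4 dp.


E = 98 / (1422*0.17*0.062) = 6.5386 J/mm^3


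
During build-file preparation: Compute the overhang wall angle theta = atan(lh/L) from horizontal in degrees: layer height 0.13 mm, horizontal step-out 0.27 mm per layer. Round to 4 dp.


angle = atan(0.13/0.27) = 25.71 degrees


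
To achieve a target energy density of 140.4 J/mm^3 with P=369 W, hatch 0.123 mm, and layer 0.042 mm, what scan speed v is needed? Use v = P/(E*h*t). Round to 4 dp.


v = 369 / (140.4*0.123*0.042) = 508.7505 mm/s


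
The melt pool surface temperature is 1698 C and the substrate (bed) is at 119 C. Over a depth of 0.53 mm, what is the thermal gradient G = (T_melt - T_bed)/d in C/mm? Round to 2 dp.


G = (1698-119)/0.53 = 2979.25 C/mm


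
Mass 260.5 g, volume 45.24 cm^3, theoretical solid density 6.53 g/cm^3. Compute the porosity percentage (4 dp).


rho_part = 260.5 / 45.24 = 5.7581786 g/cm^3
Porosity = (1 - 5.7581786/6.53)*100 = 11.8196 %


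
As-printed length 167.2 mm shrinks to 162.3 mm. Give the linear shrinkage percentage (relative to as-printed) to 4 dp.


Shrinkage = ((167.2-162.3)/167.2)*100 = 2.9306 %


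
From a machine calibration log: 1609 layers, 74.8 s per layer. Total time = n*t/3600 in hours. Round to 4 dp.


t = 1609 * 74.8 / 3600 = 33.4314 hrs


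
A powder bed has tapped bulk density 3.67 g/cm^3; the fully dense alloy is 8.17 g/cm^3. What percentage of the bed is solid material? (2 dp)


Packing = (3.67/8.17)*100 = 44.92 %


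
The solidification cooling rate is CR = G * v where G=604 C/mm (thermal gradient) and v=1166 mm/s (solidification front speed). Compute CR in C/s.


CR = 604 * 1166 = 704264 C/s


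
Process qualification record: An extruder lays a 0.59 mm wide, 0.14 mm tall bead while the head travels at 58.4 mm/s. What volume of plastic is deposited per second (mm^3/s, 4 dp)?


Rate = 0.59 * 0.14 * 58.4 = 4.8238 mm^3/s


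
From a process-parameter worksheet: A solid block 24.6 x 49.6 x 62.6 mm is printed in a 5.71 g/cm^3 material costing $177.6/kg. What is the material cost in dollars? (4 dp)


V = 24.6 * 49.6 * 62.6 = 76382.016 mm^3 = 76.382016 cm^3
Mass = 76.382016 * 5.71 / 1000 = 0.43614131 kg
Cost = 0.43614131 * 177.6 = 77.4587 $


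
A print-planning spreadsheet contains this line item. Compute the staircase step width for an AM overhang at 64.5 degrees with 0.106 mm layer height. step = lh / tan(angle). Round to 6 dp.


step = 0.106 / tan(64.5) = 0.050559 mm


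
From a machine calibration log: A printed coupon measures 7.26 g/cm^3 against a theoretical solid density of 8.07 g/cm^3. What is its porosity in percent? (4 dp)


Porosity = (1-7.26/8.07)*100 = 10.0372 %


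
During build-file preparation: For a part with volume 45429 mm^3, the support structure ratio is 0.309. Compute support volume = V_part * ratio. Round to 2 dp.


V_support = 45429 * 0.309 = 14037.56 mm^3


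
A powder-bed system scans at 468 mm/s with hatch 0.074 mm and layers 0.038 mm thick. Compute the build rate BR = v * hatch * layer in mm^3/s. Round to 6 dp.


Rate = 468 * 0.074 * 0.038 = 1.316016 mm^3/s


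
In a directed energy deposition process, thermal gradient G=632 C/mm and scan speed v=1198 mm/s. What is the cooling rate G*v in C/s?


CR = 632 * 1198 = 757136 C/s


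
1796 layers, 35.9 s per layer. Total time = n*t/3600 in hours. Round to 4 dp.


t = 1796 * 35.9 / 3600 = 17.9101 hrs


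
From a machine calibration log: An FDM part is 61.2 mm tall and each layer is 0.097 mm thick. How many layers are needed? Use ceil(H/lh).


Layers = ceil(61.2/0.097) = 631


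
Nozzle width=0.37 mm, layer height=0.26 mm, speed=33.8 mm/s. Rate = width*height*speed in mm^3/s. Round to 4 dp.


Rate = 0.37 * 0.26 * 33.8 = 3.2516 mm^3/s


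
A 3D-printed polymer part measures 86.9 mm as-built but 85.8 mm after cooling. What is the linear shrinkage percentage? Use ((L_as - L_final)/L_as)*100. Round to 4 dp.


Shrinkage = ((86.9-85.8)/86.9)*100 = 1.2658 %


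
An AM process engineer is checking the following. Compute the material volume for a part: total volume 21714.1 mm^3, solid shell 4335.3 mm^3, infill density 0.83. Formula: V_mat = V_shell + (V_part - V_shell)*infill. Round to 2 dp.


V_infill = (21714.1 - 4335.3) * 0.83 = 14424.4
V_total = 4335.3 + 14424.4 = 18759.7 mm^3


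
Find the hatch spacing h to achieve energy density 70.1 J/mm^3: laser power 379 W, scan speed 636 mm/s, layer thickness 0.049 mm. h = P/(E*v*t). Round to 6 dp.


h = 379 / (70.1*636*0.049) = 0.173487 mm


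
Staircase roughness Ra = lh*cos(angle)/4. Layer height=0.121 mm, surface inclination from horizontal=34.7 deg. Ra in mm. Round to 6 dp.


Ra = 0.121 * cos(34.7) / 4 = 0.02487 mm


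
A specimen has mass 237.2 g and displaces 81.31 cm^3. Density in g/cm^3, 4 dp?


rho = 237.2 / 81.31 = 2.9172 g/cm^3


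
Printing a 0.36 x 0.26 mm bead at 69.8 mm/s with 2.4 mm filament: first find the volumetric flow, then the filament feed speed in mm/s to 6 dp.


Q = 0.36 * 0.26 * 69.8 = 6.53328 mm^3/s
A_fil = pi*(2.4/2)^2 = 4.52389342 mm^2
v_feed = 6.53328 / 4.52389342 = 1.444172 mm/s


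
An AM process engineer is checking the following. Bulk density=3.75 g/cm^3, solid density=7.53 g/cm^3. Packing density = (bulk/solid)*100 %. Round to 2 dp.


Packing = (3.75/7.53)*100 = 49.8 %


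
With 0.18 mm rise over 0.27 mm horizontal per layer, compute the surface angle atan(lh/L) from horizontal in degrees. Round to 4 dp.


angle = atan(0.18/0.27) = 33.6901 degrees


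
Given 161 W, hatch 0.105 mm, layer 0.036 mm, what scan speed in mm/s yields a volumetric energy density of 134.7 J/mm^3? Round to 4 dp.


v = 161 / (134.7*0.105*0.036) = 316.2034 mm/s


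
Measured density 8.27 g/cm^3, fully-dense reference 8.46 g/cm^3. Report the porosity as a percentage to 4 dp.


Porosity = (1-8.27/8.46)*100 = 2.2459 %


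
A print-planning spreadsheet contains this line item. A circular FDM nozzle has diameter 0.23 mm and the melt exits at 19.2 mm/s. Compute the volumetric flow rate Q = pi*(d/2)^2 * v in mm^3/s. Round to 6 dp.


A = pi*(0.23/2)^2 = 0.04154756 mm^2
Q = 0.04154756 * 19.2 = 0.797713 mm^3/s


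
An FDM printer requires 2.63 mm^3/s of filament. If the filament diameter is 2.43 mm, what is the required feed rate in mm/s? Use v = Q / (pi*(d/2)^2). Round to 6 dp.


A = pi*(2.43/2)^2 = 4.637698
v = 2.63 / 4.637698 = 0.567092 mm/s


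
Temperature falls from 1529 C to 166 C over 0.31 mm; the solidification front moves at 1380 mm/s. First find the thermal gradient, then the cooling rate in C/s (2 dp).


G = (1529-166)/0.31 = 4396.77419355 C/mm
CR = 4396.77419355 * 1380 = 6067548.39 C/s


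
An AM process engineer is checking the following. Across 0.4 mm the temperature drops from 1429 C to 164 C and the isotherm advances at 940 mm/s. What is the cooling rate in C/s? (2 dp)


G = (1429-164)/0.4 = 3162.5 C/mm
CR = 3162.5 * 940 = 2972750.0 C/s


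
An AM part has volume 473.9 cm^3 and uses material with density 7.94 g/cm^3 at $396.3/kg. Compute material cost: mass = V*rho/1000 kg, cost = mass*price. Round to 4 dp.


Mass = 473.9*7.94/1000 = 3.762766 kg
Cost = 3.762766 * 396.3 = 1491.1842 $


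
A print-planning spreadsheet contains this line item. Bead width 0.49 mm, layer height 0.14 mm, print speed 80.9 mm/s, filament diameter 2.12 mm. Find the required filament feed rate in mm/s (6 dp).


Q = 0.49 * 0.14 * 80.9 = 5.54974 mm^3/s
A_fil = pi*(2.12/2)^2 = 3.52989351 mm^2
v_feed = 5.54974 / 3.52989351 = 1.572212 mm/s


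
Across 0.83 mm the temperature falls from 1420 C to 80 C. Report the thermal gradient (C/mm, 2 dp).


G = (1420-80)/0.83 = 1614.46 C/mm


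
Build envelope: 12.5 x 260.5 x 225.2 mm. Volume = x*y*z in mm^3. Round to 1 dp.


V = 12.5 * 260.5 * 225.2 = 733307.5 mm^3


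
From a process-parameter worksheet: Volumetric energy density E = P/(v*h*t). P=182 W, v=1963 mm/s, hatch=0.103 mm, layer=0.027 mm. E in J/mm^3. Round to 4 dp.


E = 182 / (1963*0.103*0.027) = 33.3388 J/mm^3


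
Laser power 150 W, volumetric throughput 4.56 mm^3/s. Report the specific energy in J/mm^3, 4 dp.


SE = 150 / 4.56 = 32.8947 J/mm^3


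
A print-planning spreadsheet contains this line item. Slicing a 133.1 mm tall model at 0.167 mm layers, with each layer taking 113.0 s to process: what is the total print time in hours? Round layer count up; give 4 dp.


Layers = ceil(133.1/0.167) = 798
t = 798 * 113.0 / 3600 = 25.0483 hrs


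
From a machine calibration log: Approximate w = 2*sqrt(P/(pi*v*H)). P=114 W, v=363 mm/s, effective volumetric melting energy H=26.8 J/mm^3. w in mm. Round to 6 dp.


w = 2*sqrt(114/(pi*363*26.8)) = 0.122148 mm


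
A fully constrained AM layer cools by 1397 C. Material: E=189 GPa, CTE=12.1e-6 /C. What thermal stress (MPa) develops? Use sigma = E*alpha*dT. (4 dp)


sigma = 189*1000 * 12.1e-6 * 1397 = 3194.7993 MPa


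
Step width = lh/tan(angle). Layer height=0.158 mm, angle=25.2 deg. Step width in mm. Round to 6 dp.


step = 0.158 / tan(25.2) = 0.335767 mm


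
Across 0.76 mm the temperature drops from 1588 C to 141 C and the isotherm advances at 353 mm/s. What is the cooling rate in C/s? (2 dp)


G = (1588-141)/0.76 = 1903.94736842 C/mm
CR = 1903.94736842 * 353 = 672093.42 C/s


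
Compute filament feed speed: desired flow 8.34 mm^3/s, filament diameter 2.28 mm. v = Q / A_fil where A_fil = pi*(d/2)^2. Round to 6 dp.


A = pi*(2.28/2)^2 = 4.082814
v = 8.34 / 4.082814 = 2.042709 mm/s


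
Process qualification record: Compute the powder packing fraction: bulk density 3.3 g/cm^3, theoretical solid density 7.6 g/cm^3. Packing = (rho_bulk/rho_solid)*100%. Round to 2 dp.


Packing = (3.3/7.6)*100 = 43.42 %


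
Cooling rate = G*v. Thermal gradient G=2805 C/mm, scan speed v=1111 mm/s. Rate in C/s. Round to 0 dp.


CR = 2805 * 1111 = 3116355 C/s


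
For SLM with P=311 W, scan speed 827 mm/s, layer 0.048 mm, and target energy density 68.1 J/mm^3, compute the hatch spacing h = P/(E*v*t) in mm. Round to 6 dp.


h = 311 / (68.1*827*0.048) = 0.115045 mm


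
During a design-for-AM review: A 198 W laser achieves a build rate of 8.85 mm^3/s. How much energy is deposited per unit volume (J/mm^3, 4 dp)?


SE = 198 / 8.85 = 22.3729 J/mm^3


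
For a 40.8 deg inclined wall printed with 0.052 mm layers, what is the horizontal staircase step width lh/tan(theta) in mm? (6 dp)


step = 0.052 / tan(40.8) = 0.060243 mm


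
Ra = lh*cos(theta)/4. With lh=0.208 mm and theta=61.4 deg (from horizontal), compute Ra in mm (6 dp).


Ra = 0.208 * cos(61.4) / 4 = 0.024892 mm


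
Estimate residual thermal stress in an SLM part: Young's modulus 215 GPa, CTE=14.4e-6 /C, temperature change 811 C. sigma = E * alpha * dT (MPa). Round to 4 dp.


sigma = 215*1000 * 14.4e-6 * 811 = 2510.856 MPa


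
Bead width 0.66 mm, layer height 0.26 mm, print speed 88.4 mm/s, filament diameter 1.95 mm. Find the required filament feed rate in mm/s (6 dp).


Q = 0.66 * 0.26 * 88.4 = 15.16944 mm^3/s
A_fil = pi*(1.95/2)^2 = 2.98647652 mm^2
v_feed = 15.16944 / 2.98647652 = 5.079377 mm/s


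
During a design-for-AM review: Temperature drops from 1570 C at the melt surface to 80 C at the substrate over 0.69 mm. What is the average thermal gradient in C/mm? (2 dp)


G = (1570-80)/0.69 = 2159.42 C/mm


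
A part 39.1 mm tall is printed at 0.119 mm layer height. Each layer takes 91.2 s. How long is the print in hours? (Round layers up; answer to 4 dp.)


Layers = ceil(39.1/0.119) = 329
t = 329 * 91.2 / 3600 = 8.3347 hrs


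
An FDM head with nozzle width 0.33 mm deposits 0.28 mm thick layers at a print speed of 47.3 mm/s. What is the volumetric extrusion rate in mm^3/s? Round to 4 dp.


Rate = 0.33 * 0.28 * 47.3 = 4.3705 mm^3/s


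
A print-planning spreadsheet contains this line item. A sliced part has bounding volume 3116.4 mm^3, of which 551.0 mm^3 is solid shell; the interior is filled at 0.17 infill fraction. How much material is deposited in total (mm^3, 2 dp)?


V_infill = (3116.4 - 551.0) * 0.17 = 436.12
V_total = 551.0 + 436.12 = 987.12 mm^3


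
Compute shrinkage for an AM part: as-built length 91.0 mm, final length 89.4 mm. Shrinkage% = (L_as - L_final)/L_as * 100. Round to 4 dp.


Shrinkage = ((91.0-89.4)/91.0)*100 = 1.7582 %


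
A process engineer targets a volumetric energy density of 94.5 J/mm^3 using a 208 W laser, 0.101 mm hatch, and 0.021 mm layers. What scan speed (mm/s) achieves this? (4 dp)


v = 208 / (94.5*0.101*0.021) = 1037.7455 mm/s


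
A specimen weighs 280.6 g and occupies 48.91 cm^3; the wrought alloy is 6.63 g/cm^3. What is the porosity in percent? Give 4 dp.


rho_part = 280.6 / 48.91 = 5.73706808 g/cm^3
Porosity = (1 - 5.73706808/6.63)*100 = 13.4681 %


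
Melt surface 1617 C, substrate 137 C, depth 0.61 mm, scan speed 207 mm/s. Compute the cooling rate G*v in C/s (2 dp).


G = (1617-137)/0.61 = 2426.2295082 C/mm
CR = 2426.2295082 * 207 = 502229.51 C/s


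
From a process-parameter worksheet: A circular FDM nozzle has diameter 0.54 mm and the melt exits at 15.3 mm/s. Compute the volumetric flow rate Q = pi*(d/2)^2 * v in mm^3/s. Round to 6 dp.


A = pi*(0.54/2)^2 = 0.2290221 mm^2
Q = 0.2290221 * 15.3 = 3.504038 mm^3/s


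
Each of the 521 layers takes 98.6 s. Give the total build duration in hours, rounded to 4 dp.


t = 521 * 98.6 / 3600 = 14.2696 hrs


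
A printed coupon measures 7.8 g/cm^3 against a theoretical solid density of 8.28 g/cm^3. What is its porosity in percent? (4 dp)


Porosity = (1-7.8/8.28)*100 = 5.7971 %


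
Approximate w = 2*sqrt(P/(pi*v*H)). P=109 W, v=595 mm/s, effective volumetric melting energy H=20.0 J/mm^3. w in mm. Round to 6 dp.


w = 2*sqrt(109/(pi*595*20.0)) = 0.107993 mm


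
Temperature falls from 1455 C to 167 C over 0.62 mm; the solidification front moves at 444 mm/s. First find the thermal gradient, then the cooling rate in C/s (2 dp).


G = (1455-167)/0.62 = 2077.41935484 C/mm
CR = 2077.41935484 * 444 = 922374.19 C/s


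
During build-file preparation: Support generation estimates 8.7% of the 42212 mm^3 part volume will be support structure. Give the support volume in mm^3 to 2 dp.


V_support = 42212 * 0.087 = 3672.44 mm^3


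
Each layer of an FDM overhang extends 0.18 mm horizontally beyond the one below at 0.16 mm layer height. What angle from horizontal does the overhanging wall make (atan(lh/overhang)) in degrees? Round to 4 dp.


angle = atan(0.16/0.18) = 41.6335 degrees


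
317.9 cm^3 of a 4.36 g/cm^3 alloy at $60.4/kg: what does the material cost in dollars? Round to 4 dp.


Mass = 317.9*4.36/1000 = 1.386044 kg
Cost = 1.386044 * 60.4 = 83.7171 $


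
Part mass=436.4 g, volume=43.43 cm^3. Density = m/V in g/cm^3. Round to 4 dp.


rho = 436.4 / 43.43 = 10.0484 g/cm^3


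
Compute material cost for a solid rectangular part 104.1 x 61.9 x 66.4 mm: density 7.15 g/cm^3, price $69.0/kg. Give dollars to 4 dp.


V = 104.1 * 61.9 * 66.4 = 427867.656 mm^3 = 427.867656 cm^3
Mass = 427.867656 * 7.15 / 1000 = 3.05925374 kg
Cost = 3.05925374 * 69.0 = 211.0885 $


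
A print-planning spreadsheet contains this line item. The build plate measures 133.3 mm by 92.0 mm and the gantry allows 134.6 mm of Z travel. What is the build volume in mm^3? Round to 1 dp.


V = 133.3 * 92.0 * 134.6 = 1650680.6 mm^3


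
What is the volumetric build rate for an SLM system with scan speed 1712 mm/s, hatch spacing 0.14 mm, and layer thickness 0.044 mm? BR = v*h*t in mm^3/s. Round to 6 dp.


Rate = 1712 * 0.14 * 0.044 = 10.54592 mm^3/s


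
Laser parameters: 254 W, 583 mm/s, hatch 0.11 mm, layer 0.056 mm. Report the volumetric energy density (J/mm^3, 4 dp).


E = 254 / (583*0.11*0.056) = 70.7269 J/mm^3


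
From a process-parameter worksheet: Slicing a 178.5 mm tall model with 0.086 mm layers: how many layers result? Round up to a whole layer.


Layers = ceil(178.5/0.086) = 2076


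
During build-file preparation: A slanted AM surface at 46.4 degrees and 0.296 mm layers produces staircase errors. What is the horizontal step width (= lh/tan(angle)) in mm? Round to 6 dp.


step = 0.296 / tan(46.4) = 0.281877 mm


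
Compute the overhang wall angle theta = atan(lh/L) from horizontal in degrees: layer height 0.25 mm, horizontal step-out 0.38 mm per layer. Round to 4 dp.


angle = atan(0.25/0.38) = 33.3407 degrees


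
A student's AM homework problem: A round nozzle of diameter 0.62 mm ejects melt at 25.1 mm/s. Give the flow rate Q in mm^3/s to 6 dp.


A = pi*(0.62/2)^2 = 0.30190705 mm^2
Q = 0.30190705 * 25.1 = 7.577867 mm^3/s


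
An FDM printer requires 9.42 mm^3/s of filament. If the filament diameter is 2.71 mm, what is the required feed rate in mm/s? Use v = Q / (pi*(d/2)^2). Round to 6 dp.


A = pi*(2.71/2)^2 = 5.768043
v = 9.42 / 5.768043 = 1.633136 mm/s


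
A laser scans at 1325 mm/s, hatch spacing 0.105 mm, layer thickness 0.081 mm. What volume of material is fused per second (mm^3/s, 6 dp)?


Rate = 1325 * 0.105 * 0.081 = 11.269125 mm^3/s


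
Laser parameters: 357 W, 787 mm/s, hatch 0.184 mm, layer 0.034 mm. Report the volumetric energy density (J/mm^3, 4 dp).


E = 357 / (787*0.184*0.034) = 72.5098 J/mm^3


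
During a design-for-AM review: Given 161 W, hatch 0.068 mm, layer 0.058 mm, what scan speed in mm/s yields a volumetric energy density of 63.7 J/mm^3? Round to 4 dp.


v = 161 / (63.7*0.068*0.058) = 640.8399 mm/s


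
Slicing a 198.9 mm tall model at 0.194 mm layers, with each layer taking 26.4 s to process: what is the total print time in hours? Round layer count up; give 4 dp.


Layers = ceil(198.9/0.194) = 1026
t = 1026 * 26.4 / 3600 = 7.524 hrs


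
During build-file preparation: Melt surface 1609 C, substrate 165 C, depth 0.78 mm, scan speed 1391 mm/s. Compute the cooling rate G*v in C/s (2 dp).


G = (1609-165)/0.78 = 1851.28205128 C/mm
CR = 1851.28205128 * 1391 = 2575133.33 C/s


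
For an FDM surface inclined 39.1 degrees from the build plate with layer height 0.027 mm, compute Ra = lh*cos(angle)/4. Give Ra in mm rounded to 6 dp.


Ra = 0.027 * cos(39.1) / 4 = 0.005238 mm


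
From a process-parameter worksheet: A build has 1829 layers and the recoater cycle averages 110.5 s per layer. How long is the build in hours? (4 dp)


t = 1829 * 110.5 / 3600 = 56.1401 hrs


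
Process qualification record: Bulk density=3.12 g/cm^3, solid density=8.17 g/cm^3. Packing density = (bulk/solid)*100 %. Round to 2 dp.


Packing = (3.12/8.17)*100 = 38.19 %


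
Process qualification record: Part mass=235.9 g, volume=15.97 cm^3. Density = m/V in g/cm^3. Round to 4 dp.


rho = 235.9 / 15.97 = 14.7714 g/cm^3


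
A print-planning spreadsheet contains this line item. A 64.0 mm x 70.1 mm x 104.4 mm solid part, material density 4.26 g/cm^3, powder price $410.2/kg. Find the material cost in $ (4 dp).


V = 64.0 * 70.1 * 104.4 = 468380.16 mm^3 = 468.38016 cm^3
Mass = 468.38016 * 4.26 / 1000 = 1.99529948 kg
Cost = 1.99529948 * 410.2 = 818.4718 $


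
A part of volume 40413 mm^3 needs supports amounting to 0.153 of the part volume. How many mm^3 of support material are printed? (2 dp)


V_support = 40413 * 0.153 = 6183.19 mm^3


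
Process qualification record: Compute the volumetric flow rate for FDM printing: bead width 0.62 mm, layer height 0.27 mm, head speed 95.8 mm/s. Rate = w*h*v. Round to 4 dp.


Rate = 0.62 * 0.27 * 95.8 = 16.0369 mm^3/s


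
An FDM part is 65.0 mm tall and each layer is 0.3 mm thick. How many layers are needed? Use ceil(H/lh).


Layers = ceil(65.0/0.3) = 217


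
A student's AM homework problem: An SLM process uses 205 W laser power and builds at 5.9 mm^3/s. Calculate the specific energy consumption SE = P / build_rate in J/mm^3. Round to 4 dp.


SE = 205 / 5.9 = 34.7458 J/mm^3


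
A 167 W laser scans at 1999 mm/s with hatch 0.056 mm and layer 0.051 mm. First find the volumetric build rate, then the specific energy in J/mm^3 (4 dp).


Build rate = 1999 * 0.056 * 0.051 = 5.709144 mm^3/s
SE = 167 / 5.709144 = 29.2513 J/mm^3


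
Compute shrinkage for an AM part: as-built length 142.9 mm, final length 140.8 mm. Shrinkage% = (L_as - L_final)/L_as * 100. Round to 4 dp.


Shrinkage = ((142.9-140.8)/142.9)*100 = 1.4696 %


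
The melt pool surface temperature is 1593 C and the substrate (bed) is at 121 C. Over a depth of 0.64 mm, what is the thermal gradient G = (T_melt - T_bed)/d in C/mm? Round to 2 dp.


G = (1593-121)/0.64 = 2300.0 C/mm


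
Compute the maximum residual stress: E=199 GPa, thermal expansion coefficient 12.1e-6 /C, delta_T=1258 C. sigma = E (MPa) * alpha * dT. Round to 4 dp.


sigma = 199*1000 * 12.1e-6 * 1258 = 3029.1382 MPa


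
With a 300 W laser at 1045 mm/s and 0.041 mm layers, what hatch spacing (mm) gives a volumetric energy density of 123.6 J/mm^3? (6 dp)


h = 300 / (123.6*1045*0.041) = 0.05665 mm


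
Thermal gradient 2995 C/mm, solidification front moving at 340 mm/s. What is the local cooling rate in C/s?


CR = 2995 * 340 = 1018300 C/s


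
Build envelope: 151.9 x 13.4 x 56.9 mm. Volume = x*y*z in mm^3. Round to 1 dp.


V = 151.9 * 13.4 * 56.9 = 115817.7 mm^3


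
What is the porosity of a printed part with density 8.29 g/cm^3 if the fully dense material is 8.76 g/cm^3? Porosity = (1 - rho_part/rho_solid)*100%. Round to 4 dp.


Porosity = (1-8.29/8.76)*100 = 5.3653 %


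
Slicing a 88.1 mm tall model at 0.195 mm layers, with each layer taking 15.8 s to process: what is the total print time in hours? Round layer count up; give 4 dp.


Layers = ceil(88.1/0.195) = 452
t = 452 * 15.8 / 3600 = 1.9838 hrs


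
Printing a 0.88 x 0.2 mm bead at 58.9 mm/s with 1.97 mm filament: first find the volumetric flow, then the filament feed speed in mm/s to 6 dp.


Q = 0.88 * 0.2 * 58.9 = 10.3664 mm^3/s
A_fil = pi*(1.97/2)^2 = 3.04805173 mm^2
v_feed = 10.3664 / 3.04805173 = 3.400992 mm/s


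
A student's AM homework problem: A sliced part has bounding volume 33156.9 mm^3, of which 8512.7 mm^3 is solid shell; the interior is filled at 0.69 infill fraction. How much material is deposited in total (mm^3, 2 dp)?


V_infill = (33156.9 - 8512.7) * 0.69 = 17004.5
V_total = 8512.7 + 17004.5 = 25517.2 mm^3


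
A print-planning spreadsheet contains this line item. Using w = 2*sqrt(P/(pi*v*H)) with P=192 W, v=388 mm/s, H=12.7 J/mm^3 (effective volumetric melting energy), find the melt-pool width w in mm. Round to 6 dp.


w = 2*sqrt(192/(pi*388*12.7)) = 0.222735 mm


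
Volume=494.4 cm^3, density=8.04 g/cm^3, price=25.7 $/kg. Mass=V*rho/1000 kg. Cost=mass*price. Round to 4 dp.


Mass = 494.4*8.04/1000 = 3.974976 kg
Cost = 3.974976 * 25.7 = 102.1569 $


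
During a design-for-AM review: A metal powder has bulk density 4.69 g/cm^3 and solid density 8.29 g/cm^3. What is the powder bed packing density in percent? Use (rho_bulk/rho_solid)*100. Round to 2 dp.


Packing = (4.69/8.29)*100 = 56.57 %


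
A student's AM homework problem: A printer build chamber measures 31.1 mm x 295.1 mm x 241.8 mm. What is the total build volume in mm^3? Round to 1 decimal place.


V = 31.1 * 295.1 * 241.8 = 2219146.1 mm^3


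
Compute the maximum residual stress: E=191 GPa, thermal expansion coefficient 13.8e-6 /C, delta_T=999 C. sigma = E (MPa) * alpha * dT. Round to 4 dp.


sigma = 191*1000 * 13.8e-6 * 999 = 2633.1642 MPa


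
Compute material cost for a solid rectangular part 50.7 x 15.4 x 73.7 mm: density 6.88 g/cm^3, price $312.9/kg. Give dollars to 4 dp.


V = 50.7 * 15.4 * 73.7 = 57543.486 mm^3 = 57.543486 cm^3
Mass = 57.543486 * 6.88 / 1000 = 0.39589918 kg
Cost = 0.39589918 * 312.9 = 123.8769 $


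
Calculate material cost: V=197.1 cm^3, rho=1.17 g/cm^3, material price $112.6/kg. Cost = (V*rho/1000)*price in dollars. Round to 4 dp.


Mass = 197.1*1.17/1000 = 0.230607 kg
Cost = 0.230607 * 112.6 = 25.9663 $


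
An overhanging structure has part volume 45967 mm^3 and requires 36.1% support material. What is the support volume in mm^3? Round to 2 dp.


V_support = 45967 * 0.361 = 16594.09 mm^3


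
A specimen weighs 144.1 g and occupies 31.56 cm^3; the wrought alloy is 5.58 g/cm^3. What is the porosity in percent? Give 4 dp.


rho_part = 144.1 / 31.56 = 4.56590621 g/cm^3
Porosity = (1 - 4.56590621/5.58)*100 = 18.1737 %


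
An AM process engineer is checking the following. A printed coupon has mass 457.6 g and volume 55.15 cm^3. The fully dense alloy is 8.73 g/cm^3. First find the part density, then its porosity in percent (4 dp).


rho_part = 457.6 / 55.15 = 8.29737081 g/cm^3
Porosity = (1 - 8.29737081/8.73)*100 = 4.9557 %


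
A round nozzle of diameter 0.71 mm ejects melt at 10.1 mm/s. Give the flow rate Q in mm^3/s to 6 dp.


A = pi*(0.71/2)^2 = 0.39591921 mm^2
Q = 0.39591921 * 10.1 = 3.998784 mm^3/s


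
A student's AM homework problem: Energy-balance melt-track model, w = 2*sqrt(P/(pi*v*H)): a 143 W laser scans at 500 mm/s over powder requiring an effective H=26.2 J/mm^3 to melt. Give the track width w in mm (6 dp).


w = 2*sqrt(143/(pi*500*26.2)) = 0.117893 mm


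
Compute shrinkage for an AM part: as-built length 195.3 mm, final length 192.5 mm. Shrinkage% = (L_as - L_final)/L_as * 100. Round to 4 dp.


Shrinkage = ((195.3-192.5)/195.3)*100 = 1.4337 %


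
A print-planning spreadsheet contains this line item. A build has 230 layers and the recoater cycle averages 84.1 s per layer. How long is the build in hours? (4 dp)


t = 230 * 84.1 / 3600 = 5.3731 hrs


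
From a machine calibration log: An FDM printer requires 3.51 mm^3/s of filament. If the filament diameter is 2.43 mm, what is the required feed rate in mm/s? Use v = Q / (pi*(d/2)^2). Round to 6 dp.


A = pi*(2.43/2)^2 = 4.637698
v = 3.51 / 4.637698 = 0.756841 mm/s


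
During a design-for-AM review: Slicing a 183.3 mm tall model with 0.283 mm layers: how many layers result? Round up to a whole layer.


Layers = ceil(183.3/0.283) = 648


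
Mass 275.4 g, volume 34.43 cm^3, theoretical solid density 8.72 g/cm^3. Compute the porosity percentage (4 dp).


rho_part = 275.4 / 34.43 = 7.99883822 g/cm^3
Porosity = (1 - 7.99883822/8.72)*100 = 8.2702 %


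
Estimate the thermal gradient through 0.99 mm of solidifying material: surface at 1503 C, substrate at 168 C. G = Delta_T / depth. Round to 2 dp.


G = (1503-168)/0.99 = 1348.48 C/mm


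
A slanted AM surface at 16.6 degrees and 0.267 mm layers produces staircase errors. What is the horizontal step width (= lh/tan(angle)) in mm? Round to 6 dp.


step = 0.267 / tan(16.6) = 0.895634 mm


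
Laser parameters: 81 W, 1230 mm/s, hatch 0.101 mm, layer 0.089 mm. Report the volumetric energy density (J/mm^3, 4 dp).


E = 81 / (1230*0.101*0.089) = 7.326 J/mm^3


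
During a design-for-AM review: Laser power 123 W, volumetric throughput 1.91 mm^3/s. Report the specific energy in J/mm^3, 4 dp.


SE = 123 / 1.91 = 64.3979 J/mm^3


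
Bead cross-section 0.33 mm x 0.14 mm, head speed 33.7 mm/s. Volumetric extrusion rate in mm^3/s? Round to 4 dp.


Rate = 0.33 * 0.14 * 33.7 = 1.5569 mm^3/s


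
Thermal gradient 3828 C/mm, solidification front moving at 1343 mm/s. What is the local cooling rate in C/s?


CR = 3828 * 1343 = 5141004 C/s


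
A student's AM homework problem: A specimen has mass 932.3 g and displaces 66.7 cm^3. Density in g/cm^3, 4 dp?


rho = 932.3 / 66.7 = 13.9775 g/cm^3


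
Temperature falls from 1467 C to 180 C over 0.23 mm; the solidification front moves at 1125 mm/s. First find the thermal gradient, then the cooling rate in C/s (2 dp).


G = (1467-180)/0.23 = 5595.65217391 C/mm
CR = 5595.65217391 * 1125 = 6295108.7 C/s


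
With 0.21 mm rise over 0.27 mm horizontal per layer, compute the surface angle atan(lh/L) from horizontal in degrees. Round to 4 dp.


angle = atan(0.21/0.27) = 37.875 degrees


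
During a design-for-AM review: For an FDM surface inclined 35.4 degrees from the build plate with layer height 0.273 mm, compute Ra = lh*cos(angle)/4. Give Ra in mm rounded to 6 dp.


Ra = 0.273 * cos(35.4) / 4 = 0.055632 mm


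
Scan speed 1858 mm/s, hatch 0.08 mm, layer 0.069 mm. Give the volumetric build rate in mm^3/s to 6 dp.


Rate = 1858 * 0.08 * 0.069 = 10.25616 mm^3/s


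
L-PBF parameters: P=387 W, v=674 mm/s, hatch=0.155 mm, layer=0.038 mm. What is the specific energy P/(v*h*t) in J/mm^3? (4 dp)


Build rate = 674 * 0.155 * 0.038 = 3.96986 mm^3/s
SE = 387 / 3.96986 = 97.4845 J/mm^3


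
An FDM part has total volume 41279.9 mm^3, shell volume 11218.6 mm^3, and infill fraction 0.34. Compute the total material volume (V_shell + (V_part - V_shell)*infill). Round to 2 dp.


V_infill = (41279.9 - 11218.6) * 0.34 = 10220.84
V_total = 11218.6 + 10220.84 = 21439.44 mm^3


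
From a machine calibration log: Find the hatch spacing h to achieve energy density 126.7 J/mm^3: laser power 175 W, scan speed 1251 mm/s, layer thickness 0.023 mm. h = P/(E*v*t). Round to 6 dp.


h = 175 / (126.7*1251*0.023) = 0.048004 mm


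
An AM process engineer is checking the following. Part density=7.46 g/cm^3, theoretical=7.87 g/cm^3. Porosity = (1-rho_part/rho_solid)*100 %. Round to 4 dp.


Porosity = (1-7.46/7.87)*100 = 5.2097 %


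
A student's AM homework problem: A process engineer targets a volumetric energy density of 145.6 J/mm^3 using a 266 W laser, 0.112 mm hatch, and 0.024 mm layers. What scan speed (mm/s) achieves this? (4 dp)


v = 266 / (145.6*0.112*0.024) = 679.6589 mm/s


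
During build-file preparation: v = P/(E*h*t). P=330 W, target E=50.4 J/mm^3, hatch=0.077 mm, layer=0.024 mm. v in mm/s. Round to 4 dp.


v = 330 / (50.4*0.077*0.024) = 3543.0839 mm/s


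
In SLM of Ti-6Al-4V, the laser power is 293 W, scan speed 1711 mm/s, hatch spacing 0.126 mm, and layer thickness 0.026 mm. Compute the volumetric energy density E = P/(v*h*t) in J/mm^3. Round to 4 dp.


E = 293 / (1711*0.126*0.026) = 52.2726 J/mm^3


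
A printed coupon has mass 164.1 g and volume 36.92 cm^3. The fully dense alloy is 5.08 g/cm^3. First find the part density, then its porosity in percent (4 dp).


rho_part = 164.1 / 36.92 = 4.4447454 g/cm^3
Porosity = (1 - 4.4447454/5.08)*100 = 12.505 %


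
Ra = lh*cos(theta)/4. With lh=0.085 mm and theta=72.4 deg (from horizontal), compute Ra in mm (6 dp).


Ra = 0.085 * cos(72.4) / 4 = 0.006425 mm


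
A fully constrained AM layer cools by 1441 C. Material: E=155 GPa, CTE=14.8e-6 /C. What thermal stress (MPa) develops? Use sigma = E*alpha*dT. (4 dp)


sigma = 155*1000 * 14.8e-6 * 1441 = 3305.654 MPa


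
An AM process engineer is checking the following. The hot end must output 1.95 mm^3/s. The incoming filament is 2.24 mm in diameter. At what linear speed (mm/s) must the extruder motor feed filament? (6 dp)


A = pi*(2.24/2)^2 = 3.940814
v = 1.95 / 3.940814 = 0.494822 mm/s


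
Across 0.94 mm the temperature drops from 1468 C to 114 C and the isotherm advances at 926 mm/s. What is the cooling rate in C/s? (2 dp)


G = (1468-114)/0.94 = 1440.42553191 C/mm
CR = 1440.42553191 * 926 = 1333834.04 C/s


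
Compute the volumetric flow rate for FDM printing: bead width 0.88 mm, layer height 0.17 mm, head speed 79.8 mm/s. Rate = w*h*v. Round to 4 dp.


Rate = 0.88 * 0.17 * 79.8 = 11.9381 mm^3/s


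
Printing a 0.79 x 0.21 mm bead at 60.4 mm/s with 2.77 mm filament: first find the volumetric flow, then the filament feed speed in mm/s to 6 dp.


Q = 0.79 * 0.21 * 60.4 = 10.02036 mm^3/s
A_fil = pi*(2.77/2)^2 = 6.02628157 mm^2
v_feed = 10.02036 / 6.02628157 = 1.662777 mm/s


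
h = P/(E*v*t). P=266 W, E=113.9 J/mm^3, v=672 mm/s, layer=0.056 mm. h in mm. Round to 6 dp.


h = 266 / (113.9*672*0.056) = 0.062058 mm


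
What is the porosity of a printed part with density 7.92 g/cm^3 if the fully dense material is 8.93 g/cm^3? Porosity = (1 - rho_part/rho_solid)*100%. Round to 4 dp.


Porosity = (1-7.92/8.93)*100 = 11.3102 %


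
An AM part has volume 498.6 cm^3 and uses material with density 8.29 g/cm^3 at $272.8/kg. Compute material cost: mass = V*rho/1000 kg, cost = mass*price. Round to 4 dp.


Mass = 498.6*8.29/1000 = 4.133394 kg
Cost = 4.133394 * 272.8 = 1127.5899 $


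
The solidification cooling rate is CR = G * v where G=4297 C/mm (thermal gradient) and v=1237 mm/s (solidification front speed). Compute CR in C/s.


CR = 4297 * 1237 = 5315389 C/s


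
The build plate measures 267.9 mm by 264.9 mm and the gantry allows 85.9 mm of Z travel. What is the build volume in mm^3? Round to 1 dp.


V = 267.9 * 264.9 * 85.9 = 6096040.4 mm^3


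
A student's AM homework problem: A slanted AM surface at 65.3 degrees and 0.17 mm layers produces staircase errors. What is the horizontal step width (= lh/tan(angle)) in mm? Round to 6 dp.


step = 0.17 / tan(65.3) = 0.078191 mm


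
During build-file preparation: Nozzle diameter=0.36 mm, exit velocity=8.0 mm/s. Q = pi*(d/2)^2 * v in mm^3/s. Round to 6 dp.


A = pi*(0.36/2)^2 = 0.1017876 mm^2
Q = 0.1017876 * 8.0 = 0.814301 mm^3/s


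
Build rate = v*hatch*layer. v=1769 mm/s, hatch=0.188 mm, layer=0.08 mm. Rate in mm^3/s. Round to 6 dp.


Rate = 1769 * 0.188 * 0.08 = 26.60576 mm^3/s


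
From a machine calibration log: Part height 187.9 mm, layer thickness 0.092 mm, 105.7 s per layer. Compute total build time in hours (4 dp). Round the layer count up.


Layers = ceil(187.9/0.092) = 2043
t = 2043 * 105.7 / 3600 = 59.9848 hrs


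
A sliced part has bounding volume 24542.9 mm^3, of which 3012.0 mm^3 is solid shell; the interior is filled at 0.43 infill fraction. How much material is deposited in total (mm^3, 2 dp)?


V_infill = (24542.9 - 3012.0) * 0.43 = 9258.29
V_total = 3012.0 + 9258.29 = 12270.29 mm^3


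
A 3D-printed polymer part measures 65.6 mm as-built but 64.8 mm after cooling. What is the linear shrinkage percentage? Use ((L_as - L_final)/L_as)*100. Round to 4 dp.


Shrinkage = ((65.6-64.8)/65.6)*100 = 1.2195 %


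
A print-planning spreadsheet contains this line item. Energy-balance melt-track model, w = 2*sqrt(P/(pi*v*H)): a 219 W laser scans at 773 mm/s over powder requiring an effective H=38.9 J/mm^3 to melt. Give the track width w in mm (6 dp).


w = 2*sqrt(219/(pi*773*38.9)) = 0.096297 mm


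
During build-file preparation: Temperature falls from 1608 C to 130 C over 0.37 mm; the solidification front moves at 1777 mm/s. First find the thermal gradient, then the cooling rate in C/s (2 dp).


G = (1608-130)/0.37 = 3994.59459459 C/mm
CR = 3994.59459459 * 1777 = 7098394.59 C/s


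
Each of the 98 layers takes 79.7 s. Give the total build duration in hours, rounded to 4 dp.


t = 98 * 79.7 / 3600 = 2.1696 hrs


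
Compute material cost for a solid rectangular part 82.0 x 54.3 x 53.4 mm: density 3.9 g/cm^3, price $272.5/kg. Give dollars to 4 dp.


V = 82.0 * 54.3 * 53.4 = 237768.84 mm^3 = 237.76884 cm^3
Mass = 237.76884 * 3.9 / 1000 = 0.92729848 kg
Cost = 0.92729848 * 272.5 = 252.6888 $


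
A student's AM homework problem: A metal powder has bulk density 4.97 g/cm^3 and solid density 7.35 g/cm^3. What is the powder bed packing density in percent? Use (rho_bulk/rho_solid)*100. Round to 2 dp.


Packing = (4.97/7.35)*100 = 67.62 %


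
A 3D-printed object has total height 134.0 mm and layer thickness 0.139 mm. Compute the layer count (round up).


Layers = ceil(134.0/0.139) = 965


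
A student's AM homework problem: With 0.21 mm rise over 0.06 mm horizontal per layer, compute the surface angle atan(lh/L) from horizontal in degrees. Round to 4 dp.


angle = atan(0.21/0.06) = 74.0546 degrees


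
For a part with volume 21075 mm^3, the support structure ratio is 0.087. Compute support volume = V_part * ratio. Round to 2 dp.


V_support = 21075 * 0.087 = 1833.53 mm^3


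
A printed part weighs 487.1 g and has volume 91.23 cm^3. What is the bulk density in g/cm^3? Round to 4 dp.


rho = 487.1 / 91.23 = 5.3393 g/cm^3


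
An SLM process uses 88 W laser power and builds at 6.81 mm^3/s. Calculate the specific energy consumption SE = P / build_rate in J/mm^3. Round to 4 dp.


SE = 88 / 6.81 = 12.9222 J/mm^3


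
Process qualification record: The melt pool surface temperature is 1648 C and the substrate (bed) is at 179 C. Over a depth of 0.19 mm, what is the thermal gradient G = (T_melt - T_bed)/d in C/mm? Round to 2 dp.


G = (1648-179)/0.19 = 7731.58 C/mm


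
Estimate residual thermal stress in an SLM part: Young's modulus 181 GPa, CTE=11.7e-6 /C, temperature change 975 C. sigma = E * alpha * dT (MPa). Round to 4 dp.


sigma = 181*1000 * 11.7e-6 * 975 = 2064.7575 MPa


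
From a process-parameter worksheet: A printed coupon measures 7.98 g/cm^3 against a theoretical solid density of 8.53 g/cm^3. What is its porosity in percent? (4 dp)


Porosity = (1-7.98/8.53)*100 = 6.4478 %


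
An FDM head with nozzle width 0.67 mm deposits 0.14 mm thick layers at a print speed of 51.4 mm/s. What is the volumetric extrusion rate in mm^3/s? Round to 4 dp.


Rate = 0.67 * 0.14 * 51.4 = 4.8213 mm^3/s


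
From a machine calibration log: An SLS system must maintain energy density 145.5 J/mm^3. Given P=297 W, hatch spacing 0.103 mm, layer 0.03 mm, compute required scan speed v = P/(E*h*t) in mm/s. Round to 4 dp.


v = 297 / (145.5*0.103*0.03) = 660.5945 mm/s


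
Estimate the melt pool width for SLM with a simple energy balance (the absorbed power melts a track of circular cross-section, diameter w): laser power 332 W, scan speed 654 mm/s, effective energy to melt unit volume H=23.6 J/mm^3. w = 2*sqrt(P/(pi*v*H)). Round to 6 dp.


w = 2*sqrt(332/(pi*654*23.6)) = 0.165493 mm


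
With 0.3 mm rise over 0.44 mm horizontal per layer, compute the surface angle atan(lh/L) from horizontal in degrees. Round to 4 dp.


angle = atan(0.3/0.44) = 34.2869 degrees


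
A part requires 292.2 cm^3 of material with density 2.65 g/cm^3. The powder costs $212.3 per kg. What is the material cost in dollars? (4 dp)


Mass = 292.2*2.65/1000 = 0.77433 kg
Cost = 0.77433 * 212.3 = 164.3903 $


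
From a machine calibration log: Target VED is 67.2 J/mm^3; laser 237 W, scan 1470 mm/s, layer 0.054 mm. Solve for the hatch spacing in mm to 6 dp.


h = 237 / (67.2*1470*0.054) = 0.044429 mm


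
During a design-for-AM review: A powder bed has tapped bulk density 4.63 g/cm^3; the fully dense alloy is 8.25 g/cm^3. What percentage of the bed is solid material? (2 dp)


Packing = (4.63/8.25)*100 = 56.12 %


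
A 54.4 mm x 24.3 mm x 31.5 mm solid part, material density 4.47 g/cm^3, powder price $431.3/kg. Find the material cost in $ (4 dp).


V = 54.4 * 24.3 * 31.5 = 41640.48 mm^3 = 41.64048 cm^3
Mass = 41.64048 * 4.47 / 1000 = 0.18613295 kg
Cost = 0.18613295 * 431.3 = 80.2791 $


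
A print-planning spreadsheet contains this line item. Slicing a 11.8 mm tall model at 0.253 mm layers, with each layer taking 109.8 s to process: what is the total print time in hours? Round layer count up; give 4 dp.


Layers = ceil(11.8/0.253) = 47
t = 47 * 109.8 / 3600 = 1.4335 hrs
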